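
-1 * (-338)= 338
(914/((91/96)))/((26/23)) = 1009056/1183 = 852.96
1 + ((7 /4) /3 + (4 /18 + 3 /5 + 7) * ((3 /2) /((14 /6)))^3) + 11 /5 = 120629 /20580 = 5.86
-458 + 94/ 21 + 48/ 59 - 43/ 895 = -502065937/ 1108905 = -452.76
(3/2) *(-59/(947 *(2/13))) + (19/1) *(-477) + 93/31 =-34321581/3788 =-9060.61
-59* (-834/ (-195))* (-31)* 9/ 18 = 254231/ 65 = 3911.25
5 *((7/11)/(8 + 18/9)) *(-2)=-7/11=-0.64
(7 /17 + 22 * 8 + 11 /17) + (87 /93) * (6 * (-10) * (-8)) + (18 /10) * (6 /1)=1678208 /2635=636.89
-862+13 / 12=-860.92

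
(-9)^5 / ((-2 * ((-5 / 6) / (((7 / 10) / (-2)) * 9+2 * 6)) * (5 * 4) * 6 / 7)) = -73161711 / 4000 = -18290.43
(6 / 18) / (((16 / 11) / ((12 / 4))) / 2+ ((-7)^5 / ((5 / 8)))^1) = -55 / 4437008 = -0.00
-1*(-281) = 281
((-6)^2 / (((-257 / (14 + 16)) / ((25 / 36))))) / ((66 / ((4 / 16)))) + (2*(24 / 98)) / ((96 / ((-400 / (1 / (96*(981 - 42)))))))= -101934841325 / 554092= -183967.36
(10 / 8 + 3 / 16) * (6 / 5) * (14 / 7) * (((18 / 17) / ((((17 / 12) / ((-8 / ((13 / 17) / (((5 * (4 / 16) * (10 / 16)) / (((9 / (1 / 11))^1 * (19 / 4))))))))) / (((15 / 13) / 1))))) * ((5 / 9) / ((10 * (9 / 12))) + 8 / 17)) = -287500 / 10207769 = -0.03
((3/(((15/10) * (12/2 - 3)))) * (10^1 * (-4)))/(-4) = 20/3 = 6.67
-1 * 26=-26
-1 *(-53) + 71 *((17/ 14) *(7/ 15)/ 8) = 13927/ 240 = 58.03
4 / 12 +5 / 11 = 26 / 33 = 0.79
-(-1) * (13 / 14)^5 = 371293 / 537824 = 0.69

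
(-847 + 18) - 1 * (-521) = -308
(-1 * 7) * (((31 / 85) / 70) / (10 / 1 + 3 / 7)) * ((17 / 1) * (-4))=434 / 1825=0.24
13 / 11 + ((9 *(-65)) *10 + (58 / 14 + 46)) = -446498 / 77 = -5798.68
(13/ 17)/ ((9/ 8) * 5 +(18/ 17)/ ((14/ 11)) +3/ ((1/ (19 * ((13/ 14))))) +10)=728/ 66055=0.01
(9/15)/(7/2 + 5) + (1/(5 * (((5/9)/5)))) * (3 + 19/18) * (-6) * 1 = -3717/85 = -43.73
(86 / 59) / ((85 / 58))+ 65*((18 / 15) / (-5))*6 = -464416 / 5015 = -92.61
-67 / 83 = -0.81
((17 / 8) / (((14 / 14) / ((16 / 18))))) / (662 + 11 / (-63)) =0.00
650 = 650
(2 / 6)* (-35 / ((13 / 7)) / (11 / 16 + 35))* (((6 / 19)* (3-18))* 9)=1058400 / 141037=7.50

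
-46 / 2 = -23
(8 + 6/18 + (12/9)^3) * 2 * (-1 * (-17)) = 9826/27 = 363.93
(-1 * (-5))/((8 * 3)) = 5/24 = 0.21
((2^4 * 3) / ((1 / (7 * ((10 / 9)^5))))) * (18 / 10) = 2240000 / 2187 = 1024.23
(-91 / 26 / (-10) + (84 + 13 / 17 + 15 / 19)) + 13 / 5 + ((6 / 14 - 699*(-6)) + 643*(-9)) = -68013921 / 45220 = -1504.07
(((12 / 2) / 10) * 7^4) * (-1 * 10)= -14406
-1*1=-1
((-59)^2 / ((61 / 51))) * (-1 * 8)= -1420248 / 61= -23282.75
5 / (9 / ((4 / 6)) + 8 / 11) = 110 / 313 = 0.35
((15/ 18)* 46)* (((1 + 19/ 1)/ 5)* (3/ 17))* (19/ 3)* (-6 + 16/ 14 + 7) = 43700/ 119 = 367.23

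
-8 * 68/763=-544/763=-0.71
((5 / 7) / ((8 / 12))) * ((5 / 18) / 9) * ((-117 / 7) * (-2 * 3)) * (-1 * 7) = -325 / 14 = -23.21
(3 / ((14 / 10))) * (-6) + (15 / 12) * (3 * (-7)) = -39.11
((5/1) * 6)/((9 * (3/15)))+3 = 59/3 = 19.67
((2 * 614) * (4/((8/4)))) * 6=14736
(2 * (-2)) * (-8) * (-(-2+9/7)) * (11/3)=83.81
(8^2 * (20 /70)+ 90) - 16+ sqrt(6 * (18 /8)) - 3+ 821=3 * sqrt(6) /2+ 6372 /7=913.96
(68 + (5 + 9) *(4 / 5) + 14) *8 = 3728 / 5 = 745.60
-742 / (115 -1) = -371 / 57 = -6.51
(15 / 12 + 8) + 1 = 41 / 4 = 10.25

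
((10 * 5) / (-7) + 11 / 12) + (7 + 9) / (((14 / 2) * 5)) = -2423 / 420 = -5.77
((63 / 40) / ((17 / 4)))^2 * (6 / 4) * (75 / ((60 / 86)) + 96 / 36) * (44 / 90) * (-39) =-432.71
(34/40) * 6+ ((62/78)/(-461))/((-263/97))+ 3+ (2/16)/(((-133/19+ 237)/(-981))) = 65840118151/8700397680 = 7.57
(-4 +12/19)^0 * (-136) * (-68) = 9248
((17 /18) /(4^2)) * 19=1.12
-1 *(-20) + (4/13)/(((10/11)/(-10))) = 216/13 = 16.62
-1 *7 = -7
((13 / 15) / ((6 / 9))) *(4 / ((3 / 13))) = 338 / 15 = 22.53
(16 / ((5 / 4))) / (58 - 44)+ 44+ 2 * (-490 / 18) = -3002 / 315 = -9.53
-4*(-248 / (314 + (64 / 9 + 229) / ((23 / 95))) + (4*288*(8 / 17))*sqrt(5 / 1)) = 205344 / 266873-36864*sqrt(5) / 17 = -4848.08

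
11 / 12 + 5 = 71 / 12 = 5.92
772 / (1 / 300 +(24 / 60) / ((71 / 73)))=16443600 / 8831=1862.03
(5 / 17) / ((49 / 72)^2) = 0.64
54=54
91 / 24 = 3.79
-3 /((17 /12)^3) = -5184 /4913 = -1.06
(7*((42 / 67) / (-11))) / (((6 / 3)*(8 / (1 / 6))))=-49 / 11792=-0.00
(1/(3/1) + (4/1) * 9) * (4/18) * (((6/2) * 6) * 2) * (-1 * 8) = -6976/3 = -2325.33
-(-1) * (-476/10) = -238/5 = -47.60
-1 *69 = -69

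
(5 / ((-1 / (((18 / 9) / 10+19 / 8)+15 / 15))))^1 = -143 / 8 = -17.88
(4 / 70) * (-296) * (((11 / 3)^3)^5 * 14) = -4945861832588130784 / 71744535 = -68937122982.09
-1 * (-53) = 53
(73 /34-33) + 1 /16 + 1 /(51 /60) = -8055 /272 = -29.61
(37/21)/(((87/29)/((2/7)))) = 74/441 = 0.17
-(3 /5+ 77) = -388 /5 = -77.60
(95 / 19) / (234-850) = -5 / 616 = -0.01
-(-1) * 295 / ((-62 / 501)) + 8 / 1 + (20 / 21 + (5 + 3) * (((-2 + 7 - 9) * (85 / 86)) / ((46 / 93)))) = -2438.78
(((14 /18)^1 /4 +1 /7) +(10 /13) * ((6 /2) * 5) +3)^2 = 2374905289 /10732176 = 221.29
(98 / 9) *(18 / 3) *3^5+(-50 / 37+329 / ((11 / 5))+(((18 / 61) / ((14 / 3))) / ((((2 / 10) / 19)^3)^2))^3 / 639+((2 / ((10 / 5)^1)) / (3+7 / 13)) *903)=16263945830272216626432634912177740884415105 / 103489005781546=157156267058972735621148600000.00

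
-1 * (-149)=149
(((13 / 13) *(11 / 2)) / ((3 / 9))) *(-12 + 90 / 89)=-16137 / 89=-181.31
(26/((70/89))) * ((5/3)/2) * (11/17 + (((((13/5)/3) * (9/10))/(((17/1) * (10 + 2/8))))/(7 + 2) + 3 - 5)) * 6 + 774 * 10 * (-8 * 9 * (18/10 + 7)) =-1794601417943/365925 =-4904287.54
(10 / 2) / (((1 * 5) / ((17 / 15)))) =17 / 15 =1.13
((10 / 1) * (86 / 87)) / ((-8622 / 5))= -0.01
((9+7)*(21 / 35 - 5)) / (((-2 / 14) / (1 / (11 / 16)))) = 3584 / 5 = 716.80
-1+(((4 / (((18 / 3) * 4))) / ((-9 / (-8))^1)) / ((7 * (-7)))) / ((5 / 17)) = -1.01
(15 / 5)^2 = 9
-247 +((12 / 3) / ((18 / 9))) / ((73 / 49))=-17933 / 73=-245.66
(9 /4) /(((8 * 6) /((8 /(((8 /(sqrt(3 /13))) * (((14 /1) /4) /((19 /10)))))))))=57 * sqrt(39) /29120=0.01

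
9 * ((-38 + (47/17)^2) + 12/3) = -68553/289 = -237.21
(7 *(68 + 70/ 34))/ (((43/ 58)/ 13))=6286098/ 731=8599.31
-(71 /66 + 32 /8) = -335 /66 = -5.08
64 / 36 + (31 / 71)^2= 89305 / 45369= 1.97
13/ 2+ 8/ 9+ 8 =277/ 18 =15.39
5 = 5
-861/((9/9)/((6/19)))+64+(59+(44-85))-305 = -9403/19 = -494.89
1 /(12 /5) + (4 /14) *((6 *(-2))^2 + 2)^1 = 42.13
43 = 43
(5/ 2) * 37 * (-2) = -185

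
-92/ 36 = -2.56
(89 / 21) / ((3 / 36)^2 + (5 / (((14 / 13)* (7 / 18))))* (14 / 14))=29904 / 84289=0.35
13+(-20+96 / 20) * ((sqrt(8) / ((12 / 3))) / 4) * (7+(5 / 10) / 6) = 13 - 323 * sqrt(2) / 24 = -6.03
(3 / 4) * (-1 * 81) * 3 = -729 / 4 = -182.25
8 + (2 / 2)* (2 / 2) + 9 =18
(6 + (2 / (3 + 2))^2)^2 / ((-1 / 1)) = -23716 / 625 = -37.95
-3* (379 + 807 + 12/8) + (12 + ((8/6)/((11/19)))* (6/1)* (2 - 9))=-80239/22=-3647.23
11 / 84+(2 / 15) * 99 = 5599 / 420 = 13.33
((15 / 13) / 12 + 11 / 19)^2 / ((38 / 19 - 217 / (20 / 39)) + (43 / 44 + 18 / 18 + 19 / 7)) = -171282265 / 156511512456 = -0.00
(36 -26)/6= 5/3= 1.67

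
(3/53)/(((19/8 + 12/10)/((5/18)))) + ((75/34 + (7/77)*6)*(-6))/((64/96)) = -1739917/70278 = -24.76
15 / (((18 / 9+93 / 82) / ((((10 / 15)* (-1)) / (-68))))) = 0.05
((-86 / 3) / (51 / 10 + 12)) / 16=-215 / 2052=-0.10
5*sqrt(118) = 54.31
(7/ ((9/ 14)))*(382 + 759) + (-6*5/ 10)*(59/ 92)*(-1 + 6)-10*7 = 10221331/ 828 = 12344.60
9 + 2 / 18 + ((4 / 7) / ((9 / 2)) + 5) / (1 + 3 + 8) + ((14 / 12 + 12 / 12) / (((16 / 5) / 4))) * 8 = 23591 / 756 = 31.21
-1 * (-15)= 15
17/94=0.18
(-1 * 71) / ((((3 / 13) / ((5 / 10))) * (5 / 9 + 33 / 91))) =-251979 / 1504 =-167.54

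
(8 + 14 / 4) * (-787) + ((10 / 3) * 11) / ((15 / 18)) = -18013 / 2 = -9006.50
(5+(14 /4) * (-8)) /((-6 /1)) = 23 /6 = 3.83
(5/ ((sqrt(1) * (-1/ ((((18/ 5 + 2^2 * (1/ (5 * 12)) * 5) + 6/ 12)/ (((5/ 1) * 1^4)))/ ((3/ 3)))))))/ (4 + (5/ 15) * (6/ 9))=-21/ 20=-1.05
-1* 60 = -60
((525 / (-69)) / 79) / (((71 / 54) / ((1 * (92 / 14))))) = -2700 / 5609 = -0.48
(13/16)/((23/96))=78/23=3.39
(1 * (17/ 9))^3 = 4913/ 729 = 6.74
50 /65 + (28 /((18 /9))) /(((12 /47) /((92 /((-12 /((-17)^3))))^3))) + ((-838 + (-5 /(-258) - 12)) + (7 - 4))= 132678792575296006939 /45279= 2930250062397491.26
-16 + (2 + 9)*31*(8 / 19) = 2424 / 19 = 127.58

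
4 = 4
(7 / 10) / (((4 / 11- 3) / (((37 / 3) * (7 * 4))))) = -91.69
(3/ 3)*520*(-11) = -5720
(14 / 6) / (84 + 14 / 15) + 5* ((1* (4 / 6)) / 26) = 85 / 546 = 0.16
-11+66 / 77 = -71 / 7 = -10.14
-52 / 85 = -0.61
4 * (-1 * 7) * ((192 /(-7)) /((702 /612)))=8704 /13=669.54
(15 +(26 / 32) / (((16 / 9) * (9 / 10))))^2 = 3940225 / 16384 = 240.49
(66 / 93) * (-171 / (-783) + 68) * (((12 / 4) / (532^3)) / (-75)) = -13057 / 1015209918240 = -0.00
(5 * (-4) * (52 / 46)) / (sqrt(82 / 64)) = -2080 * sqrt(82) / 943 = -19.97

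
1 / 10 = 0.10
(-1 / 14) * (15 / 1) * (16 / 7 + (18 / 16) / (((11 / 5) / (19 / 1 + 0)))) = -110895 / 8624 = -12.86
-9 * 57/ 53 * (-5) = 2565/ 53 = 48.40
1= 1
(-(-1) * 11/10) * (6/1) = 33/5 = 6.60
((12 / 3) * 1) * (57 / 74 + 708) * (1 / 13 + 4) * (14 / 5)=77834316 / 2405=32363.54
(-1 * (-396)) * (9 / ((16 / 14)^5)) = 14975037 / 8192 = 1828.01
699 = 699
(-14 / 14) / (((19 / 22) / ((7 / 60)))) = -77 / 570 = -0.14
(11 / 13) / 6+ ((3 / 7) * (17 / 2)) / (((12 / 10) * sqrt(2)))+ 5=85 * sqrt(2) / 56+ 401 / 78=7.29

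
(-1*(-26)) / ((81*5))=26 / 405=0.06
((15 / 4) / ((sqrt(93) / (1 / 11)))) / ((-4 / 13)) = -65*sqrt(93) / 5456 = -0.11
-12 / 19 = -0.63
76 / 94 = 0.81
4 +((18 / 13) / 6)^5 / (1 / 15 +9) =201987037 / 50495848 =4.00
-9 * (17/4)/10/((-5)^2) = -153/1000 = -0.15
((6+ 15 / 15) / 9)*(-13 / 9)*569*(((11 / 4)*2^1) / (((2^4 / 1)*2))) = -569569 / 5184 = -109.87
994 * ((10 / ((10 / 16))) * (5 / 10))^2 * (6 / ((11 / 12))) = 4580352 / 11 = 416395.64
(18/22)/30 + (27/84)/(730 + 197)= 4381/158620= 0.03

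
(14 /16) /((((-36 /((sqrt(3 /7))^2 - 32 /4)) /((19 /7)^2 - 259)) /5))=-231.54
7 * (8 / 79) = 56 / 79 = 0.71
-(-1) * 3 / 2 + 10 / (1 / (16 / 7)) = 341 / 14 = 24.36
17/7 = 2.43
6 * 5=30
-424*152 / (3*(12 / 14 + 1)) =-451136 / 39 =-11567.59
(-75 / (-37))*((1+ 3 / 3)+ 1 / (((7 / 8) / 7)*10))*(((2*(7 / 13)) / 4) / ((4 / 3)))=2205 / 1924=1.15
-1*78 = -78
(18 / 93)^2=36 / 961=0.04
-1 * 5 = -5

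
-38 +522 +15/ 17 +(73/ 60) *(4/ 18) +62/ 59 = 131668789/ 270810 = 486.20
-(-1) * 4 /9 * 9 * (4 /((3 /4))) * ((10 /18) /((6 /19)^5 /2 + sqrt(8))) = -14262330240 /6131064368233 + 490485300624080 * sqrt(2) /165538737942291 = 4.19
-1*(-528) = 528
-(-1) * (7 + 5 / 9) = 68 / 9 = 7.56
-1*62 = -62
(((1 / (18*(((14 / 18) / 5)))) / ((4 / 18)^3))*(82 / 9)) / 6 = 5535 / 112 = 49.42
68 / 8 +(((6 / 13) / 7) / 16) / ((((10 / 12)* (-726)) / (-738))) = 1872977 / 220220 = 8.51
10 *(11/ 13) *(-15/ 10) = -165/ 13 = -12.69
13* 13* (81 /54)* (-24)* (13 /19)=-79092 /19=-4162.74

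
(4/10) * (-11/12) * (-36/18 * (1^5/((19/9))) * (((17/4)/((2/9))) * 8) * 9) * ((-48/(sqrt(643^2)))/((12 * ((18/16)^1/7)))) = -1130976/61085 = -18.51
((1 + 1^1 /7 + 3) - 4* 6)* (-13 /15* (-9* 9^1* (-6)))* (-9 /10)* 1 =-1317303 /175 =-7527.45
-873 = -873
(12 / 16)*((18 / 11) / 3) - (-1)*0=9 / 22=0.41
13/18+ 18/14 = 253/126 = 2.01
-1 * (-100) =100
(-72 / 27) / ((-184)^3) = 1 / 2336064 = 0.00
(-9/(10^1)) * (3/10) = -27/100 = -0.27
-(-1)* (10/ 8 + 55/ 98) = 355/ 196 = 1.81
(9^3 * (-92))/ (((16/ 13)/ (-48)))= 2615652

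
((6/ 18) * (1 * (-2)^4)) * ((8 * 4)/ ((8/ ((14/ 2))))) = 448/ 3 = 149.33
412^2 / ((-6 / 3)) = -84872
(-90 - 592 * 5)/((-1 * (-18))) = -1525/9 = -169.44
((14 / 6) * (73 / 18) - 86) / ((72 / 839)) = -3467587 / 3888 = -891.87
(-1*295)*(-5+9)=-1180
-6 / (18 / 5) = -5 / 3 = -1.67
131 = 131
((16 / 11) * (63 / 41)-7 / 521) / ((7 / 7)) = 522011 / 234971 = 2.22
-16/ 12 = -4/ 3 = -1.33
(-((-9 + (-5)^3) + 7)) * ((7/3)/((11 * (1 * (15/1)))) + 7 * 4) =1761109/495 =3557.80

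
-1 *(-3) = 3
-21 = -21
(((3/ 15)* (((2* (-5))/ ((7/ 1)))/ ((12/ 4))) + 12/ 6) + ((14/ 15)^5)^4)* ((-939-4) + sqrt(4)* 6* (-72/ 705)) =-159108484316809191419946515368/ 78143533156871795654296875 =-2036.11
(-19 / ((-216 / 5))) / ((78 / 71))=6745 / 16848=0.40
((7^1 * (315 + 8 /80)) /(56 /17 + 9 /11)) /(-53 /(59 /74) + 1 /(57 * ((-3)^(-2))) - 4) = -4623742739 /606164250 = -7.63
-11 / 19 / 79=-11 / 1501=-0.01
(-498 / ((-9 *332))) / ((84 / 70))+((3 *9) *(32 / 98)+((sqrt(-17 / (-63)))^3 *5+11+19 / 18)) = 85 *sqrt(119) / 1323+37063 / 1764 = 21.71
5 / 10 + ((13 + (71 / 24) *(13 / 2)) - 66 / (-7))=14165 / 336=42.16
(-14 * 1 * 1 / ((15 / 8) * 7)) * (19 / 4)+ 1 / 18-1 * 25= -2701 / 90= -30.01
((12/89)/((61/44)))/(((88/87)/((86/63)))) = 4988/38003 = 0.13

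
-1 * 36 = -36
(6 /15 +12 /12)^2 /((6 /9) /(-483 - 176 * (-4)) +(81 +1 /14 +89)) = 454818 /39465775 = 0.01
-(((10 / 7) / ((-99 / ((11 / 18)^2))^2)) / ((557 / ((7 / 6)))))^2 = -366025 / 201884500831550443776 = -0.00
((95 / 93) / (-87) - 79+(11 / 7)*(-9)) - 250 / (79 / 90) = -1691136263 / 4474323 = -377.96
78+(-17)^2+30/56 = 10291/28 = 367.54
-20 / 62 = -10 / 31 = -0.32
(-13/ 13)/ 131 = -1/ 131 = -0.01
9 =9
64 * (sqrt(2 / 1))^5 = 256 * sqrt(2) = 362.04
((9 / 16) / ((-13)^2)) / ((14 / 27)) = 243 / 37856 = 0.01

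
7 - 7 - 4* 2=-8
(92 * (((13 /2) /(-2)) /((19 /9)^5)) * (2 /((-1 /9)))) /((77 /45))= 14301077310 /190659623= 75.01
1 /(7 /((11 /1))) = 11 /7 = 1.57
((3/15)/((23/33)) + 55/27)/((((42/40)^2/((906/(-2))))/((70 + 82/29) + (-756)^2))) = -545825034.70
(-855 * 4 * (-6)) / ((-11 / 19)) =-389880 / 11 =-35443.64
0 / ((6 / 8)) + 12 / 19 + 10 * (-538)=-102208 / 19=-5379.37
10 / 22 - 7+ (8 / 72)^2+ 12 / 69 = -130319 / 20493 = -6.36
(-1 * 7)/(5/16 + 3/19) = -2128/143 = -14.88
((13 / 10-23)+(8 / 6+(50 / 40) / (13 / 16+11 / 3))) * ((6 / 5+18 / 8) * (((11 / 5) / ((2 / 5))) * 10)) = -6555989 / 1720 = -3811.62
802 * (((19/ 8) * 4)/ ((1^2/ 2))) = 15238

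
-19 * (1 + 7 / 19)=-26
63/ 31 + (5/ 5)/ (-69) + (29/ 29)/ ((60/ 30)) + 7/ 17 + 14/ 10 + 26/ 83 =140125181/ 30181290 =4.64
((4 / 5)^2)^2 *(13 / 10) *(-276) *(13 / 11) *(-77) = 13373.77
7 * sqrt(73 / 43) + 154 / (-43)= -154 / 43 + 7 * sqrt(3139) / 43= 5.54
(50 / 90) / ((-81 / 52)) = -260 / 729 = -0.36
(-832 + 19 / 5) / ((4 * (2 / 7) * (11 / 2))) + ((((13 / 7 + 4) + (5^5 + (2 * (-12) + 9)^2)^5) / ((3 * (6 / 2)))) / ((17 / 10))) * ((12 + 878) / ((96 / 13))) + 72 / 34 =4698488111621992069449173 / 1413720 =3323492708331205662.68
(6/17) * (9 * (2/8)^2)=27/136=0.20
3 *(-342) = -1026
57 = 57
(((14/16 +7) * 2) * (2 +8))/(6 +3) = 35/2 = 17.50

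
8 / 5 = 1.60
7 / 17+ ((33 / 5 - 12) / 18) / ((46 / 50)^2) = 1031 / 17986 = 0.06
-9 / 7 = -1.29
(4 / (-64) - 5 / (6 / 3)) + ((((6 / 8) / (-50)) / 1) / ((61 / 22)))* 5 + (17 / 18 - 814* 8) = -6513.65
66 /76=33 /38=0.87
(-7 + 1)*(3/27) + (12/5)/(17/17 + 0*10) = 26/15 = 1.73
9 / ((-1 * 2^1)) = -4.50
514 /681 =0.75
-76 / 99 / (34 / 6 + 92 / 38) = -1444 / 15213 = -0.09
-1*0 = 0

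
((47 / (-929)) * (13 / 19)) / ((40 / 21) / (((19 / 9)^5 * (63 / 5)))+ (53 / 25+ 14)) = -97542010475 / 45434103154337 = -0.00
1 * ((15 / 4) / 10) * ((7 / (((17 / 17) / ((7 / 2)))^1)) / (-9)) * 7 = -343 / 48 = -7.15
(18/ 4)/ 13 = 9/ 26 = 0.35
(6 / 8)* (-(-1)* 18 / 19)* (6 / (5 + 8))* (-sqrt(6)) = -0.80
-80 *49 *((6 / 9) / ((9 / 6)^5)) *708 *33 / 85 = -130256896 / 1377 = -94594.70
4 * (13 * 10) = 520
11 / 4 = 2.75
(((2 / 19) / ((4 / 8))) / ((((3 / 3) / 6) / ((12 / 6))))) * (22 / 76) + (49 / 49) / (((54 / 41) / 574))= 4255015 / 9747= 436.55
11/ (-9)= -11/ 9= -1.22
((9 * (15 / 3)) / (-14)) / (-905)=9 / 2534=0.00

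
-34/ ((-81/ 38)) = 1292/ 81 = 15.95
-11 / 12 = -0.92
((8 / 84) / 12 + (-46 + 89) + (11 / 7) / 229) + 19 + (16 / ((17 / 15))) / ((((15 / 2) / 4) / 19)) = 14370329 / 70074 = 205.07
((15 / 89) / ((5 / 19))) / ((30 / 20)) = 38 / 89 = 0.43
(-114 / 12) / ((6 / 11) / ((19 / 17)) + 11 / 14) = -27797 / 3727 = -7.46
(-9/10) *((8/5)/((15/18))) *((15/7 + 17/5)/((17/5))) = -41904/14875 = -2.82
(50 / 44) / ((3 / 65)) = 1625 / 66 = 24.62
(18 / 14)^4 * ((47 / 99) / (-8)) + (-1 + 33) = 6726953 / 211288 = 31.84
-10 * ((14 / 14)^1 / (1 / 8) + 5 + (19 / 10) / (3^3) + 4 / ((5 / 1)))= -3745 / 27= -138.70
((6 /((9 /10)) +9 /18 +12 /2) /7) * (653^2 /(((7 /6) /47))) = 1583256617 /49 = 32311359.53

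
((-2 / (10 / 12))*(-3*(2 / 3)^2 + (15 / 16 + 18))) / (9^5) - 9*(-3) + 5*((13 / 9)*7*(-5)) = -225.78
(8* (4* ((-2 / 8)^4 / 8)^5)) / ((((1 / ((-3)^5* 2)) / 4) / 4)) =-243 / 35184372088832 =-0.00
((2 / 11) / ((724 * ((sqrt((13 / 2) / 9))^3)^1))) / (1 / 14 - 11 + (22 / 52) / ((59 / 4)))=-22302 * sqrt(26) / 3029423969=-0.00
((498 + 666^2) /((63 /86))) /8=3182387 /42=75771.12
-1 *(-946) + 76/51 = 947.49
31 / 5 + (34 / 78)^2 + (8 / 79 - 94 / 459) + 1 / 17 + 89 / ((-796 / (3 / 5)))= 153124931941 / 24389873820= 6.28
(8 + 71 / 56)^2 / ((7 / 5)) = 1346805 / 21952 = 61.35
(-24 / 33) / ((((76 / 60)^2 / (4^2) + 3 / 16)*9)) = -800 / 2849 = -0.28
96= 96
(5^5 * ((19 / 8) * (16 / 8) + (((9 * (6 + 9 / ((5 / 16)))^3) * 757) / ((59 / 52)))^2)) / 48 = 4169305223881268047.14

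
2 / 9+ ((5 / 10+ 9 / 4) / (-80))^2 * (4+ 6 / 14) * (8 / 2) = 392159 / 1612800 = 0.24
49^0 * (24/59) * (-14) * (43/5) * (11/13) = -158928/3835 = -41.44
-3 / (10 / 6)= -9 / 5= -1.80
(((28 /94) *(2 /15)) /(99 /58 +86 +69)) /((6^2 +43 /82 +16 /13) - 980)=-0.00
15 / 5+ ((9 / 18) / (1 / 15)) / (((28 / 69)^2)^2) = 343694751 / 1229312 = 279.58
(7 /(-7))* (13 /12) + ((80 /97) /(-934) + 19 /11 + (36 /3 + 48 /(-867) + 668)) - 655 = 44217228827 /1728066252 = 25.59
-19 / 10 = -1.90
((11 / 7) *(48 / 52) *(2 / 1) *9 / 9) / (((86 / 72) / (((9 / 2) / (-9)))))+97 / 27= 251257 / 105651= 2.38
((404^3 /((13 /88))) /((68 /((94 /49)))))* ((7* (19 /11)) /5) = 235535051008 /7735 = 30450556.04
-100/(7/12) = -1200/7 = -171.43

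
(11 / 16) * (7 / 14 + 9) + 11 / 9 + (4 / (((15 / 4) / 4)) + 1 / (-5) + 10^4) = 14417021 / 1440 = 10011.82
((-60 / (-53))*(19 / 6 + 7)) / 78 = 305 / 2067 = 0.15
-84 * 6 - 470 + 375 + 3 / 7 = -4190 / 7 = -598.57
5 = 5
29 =29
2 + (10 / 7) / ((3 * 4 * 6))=509 / 252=2.02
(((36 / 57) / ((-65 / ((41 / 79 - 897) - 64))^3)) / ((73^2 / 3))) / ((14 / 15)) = 23590730289752208 / 19193257975575775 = 1.23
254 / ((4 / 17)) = 2159 / 2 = 1079.50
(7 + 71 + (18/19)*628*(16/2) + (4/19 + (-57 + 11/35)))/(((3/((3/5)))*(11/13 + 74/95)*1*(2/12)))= 82665284/23415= 3530.44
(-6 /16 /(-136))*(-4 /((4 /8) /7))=-21 /136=-0.15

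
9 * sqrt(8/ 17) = 18 * sqrt(34)/ 17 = 6.17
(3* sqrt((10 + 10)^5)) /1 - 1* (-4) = 4 + 2400* sqrt(5) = 5370.56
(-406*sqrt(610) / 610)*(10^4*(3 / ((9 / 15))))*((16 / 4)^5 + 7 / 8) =-2080496250*sqrt(610) / 61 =-842368309.14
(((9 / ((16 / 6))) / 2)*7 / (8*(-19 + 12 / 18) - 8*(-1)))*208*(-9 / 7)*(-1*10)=-3645 / 16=-227.81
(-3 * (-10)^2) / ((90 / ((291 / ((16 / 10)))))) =-2425 / 4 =-606.25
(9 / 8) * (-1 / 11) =-9 / 88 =-0.10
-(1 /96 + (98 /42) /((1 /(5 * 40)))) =-466.68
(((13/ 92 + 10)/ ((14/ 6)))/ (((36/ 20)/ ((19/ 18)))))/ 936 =29545/ 10850112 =0.00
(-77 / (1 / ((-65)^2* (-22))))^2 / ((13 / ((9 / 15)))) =2364221359500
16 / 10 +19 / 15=43 / 15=2.87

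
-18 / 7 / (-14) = 9 / 49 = 0.18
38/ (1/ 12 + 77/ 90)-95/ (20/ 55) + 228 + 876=597059/ 676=883.22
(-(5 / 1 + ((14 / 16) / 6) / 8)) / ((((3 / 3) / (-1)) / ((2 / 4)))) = 1927 / 768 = 2.51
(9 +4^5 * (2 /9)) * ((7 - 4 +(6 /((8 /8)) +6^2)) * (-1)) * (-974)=10368230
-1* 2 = -2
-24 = -24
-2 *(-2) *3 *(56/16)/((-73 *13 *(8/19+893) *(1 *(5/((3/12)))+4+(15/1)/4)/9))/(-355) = 1368/30227903875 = 0.00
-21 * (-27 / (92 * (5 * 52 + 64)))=7 / 368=0.02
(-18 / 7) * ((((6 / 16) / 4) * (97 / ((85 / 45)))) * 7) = -23571 / 272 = -86.66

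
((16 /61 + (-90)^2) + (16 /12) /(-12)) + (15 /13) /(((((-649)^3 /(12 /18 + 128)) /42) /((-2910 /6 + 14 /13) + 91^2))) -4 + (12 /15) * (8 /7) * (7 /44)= 17401552801728413 /2149369748955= 8096.12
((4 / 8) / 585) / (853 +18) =1 / 1019070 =0.00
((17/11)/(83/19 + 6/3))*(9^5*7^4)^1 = 34405603.03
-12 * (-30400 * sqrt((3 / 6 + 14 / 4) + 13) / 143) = 364800 * sqrt(17) / 143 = 10518.24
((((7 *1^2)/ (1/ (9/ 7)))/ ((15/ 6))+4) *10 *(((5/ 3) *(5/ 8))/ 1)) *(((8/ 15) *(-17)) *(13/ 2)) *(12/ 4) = -41990/ 3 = -13996.67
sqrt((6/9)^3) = 2 * sqrt(6)/9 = 0.54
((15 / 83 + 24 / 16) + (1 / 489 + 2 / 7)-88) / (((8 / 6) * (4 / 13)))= -635500541 / 3030496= -209.70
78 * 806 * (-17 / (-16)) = 267189 / 4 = 66797.25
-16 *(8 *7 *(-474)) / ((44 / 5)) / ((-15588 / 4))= -176960 / 14289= -12.38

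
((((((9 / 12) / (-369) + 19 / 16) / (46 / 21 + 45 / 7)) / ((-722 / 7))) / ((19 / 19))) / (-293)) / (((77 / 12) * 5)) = 48993 / 345374230520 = 0.00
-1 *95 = -95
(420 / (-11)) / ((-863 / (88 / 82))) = 1680 / 35383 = 0.05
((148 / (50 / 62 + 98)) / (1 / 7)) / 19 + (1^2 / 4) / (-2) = 198731 / 465576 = 0.43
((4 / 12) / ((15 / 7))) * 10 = 14 / 9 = 1.56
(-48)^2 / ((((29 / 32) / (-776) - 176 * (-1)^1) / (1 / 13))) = 19070976 / 18938413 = 1.01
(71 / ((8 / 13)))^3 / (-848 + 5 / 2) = -786330467 / 432896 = -1816.44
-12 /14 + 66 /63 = 4 /21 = 0.19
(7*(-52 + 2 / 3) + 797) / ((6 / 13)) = 17069 / 18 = 948.28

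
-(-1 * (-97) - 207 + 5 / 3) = 325 / 3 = 108.33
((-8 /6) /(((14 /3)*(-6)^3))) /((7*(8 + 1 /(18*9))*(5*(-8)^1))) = -3 /5084240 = -0.00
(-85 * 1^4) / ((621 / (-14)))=1190 / 621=1.92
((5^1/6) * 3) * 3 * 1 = 15/2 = 7.50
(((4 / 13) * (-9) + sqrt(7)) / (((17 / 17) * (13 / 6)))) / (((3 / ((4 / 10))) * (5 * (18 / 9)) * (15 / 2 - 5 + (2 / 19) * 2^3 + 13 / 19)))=-304 / 71825 + 76 * sqrt(7) / 49725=-0.00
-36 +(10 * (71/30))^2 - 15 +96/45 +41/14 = 323929/630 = 514.17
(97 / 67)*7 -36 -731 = -50710 / 67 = -756.87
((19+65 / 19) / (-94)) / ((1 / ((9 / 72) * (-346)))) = 36849 / 3572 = 10.32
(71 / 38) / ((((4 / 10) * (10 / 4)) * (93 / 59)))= 4189 / 3534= 1.19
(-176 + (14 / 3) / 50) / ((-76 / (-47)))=-620071 / 5700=-108.78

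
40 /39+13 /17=1187 /663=1.79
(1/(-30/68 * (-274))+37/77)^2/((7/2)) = 11964188672/175268206575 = 0.07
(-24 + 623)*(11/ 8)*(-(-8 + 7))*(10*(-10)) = -164725/ 2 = -82362.50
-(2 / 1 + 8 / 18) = -22 / 9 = -2.44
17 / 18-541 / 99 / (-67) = 4537 / 4422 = 1.03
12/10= 6/5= 1.20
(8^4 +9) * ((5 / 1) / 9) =20525 / 9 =2280.56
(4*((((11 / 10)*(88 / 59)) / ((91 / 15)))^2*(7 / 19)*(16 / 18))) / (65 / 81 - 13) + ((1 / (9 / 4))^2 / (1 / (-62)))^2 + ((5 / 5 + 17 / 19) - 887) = -93211881916455569 / 126797111401779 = -735.13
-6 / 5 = -1.20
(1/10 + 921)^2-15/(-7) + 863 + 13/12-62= 445845454/525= 849229.44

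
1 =1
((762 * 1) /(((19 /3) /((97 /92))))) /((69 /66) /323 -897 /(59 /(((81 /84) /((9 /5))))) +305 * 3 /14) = 17125356402 /7724108239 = 2.22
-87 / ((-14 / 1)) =87 / 14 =6.21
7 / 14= 1 / 2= 0.50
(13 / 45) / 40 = 13 / 1800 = 0.01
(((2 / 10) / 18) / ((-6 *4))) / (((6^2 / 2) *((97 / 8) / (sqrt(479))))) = -sqrt(479) / 471420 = -0.00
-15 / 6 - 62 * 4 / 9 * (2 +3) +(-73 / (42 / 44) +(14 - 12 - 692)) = -114251 / 126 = -906.75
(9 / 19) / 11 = 9 / 209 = 0.04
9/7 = 1.29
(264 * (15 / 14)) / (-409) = -1980 / 2863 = -0.69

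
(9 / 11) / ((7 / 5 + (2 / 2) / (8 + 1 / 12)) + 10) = 485 / 6831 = 0.07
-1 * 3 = -3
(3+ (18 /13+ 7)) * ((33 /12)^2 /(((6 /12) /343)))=1535611 /26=59061.96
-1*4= -4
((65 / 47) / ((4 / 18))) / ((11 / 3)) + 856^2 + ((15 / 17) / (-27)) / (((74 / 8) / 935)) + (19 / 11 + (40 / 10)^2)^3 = 30759985630097 / 41662962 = 738305.30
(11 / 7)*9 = 99 / 7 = 14.14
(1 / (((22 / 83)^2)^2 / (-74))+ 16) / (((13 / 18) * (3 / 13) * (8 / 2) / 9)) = -47360263383 / 234256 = -202173.11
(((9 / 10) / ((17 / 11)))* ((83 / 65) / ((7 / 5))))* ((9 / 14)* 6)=221859 / 108290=2.05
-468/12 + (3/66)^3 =-415271/10648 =-39.00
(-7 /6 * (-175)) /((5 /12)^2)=1176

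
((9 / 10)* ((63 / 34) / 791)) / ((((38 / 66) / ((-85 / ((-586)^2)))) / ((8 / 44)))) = -243 / 1474542424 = -0.00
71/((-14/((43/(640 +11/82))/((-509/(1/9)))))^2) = 220679999/2833259519695836609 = 0.00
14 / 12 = 7 / 6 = 1.17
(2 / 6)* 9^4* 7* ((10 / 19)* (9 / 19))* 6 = 8266860 / 361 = 22899.89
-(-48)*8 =384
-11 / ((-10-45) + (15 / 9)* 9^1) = 11 / 40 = 0.28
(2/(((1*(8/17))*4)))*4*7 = 119/4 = 29.75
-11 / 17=-0.65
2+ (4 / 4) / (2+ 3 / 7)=41 / 17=2.41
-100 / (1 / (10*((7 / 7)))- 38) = 2.64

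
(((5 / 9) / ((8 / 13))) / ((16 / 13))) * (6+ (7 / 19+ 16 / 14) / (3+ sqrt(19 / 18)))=338455 / 70224 - 4355 * sqrt(38) / 187264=4.68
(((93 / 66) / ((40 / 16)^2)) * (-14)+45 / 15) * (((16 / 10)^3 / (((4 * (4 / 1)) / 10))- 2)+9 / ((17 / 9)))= -97309 / 116875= -0.83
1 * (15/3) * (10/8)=25/4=6.25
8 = 8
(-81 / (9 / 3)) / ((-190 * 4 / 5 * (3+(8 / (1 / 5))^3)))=27 / 9728456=0.00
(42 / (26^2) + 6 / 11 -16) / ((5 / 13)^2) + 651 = 300821 / 550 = 546.95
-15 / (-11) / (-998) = -15 / 10978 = -0.00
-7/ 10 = -0.70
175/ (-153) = -175/ 153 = -1.14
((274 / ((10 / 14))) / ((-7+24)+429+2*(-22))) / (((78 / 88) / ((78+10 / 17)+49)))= 10169236 / 74035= 137.36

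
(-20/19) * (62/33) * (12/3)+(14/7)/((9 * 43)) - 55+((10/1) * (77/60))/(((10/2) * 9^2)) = -62.87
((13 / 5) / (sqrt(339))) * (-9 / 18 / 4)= -13 * sqrt(339) / 13560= -0.02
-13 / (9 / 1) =-1.44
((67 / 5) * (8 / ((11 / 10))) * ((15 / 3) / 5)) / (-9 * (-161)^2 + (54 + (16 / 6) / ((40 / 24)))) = -5360 / 12827837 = -0.00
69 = 69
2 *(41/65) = 82/65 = 1.26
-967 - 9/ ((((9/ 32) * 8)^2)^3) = -967.07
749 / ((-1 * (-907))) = 749 / 907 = 0.83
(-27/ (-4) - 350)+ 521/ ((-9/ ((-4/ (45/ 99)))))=29911/ 180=166.17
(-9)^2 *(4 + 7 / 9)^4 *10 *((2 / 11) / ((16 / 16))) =68376020 / 891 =76740.76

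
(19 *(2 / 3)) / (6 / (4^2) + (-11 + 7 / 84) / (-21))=6384 / 451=14.16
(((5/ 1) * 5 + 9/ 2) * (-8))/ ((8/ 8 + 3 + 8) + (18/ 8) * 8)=-7.87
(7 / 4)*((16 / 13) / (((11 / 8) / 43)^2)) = 3313408 / 1573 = 2106.43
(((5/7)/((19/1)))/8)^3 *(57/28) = 375/1775126528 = 0.00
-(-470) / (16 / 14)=1645 / 4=411.25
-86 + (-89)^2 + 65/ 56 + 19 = 439889/ 56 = 7855.16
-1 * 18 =-18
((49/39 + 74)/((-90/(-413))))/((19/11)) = 2666741/13338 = 199.94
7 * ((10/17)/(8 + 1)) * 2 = 140/153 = 0.92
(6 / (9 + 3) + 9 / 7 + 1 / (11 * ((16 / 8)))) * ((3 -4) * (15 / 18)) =-235 / 154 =-1.53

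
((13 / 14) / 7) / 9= 13 / 882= 0.01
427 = 427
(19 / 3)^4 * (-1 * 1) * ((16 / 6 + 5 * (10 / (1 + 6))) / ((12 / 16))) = -107384504 / 5103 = -21043.41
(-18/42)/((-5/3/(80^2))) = 11520/7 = 1645.71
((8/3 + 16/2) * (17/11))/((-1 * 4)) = -4.12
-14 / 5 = -2.80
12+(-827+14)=-801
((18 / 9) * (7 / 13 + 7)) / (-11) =-196 / 143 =-1.37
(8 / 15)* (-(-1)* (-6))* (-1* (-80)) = -256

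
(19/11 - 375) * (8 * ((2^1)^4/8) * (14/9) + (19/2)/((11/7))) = -12574625/1089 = -11546.95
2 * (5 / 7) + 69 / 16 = 643 / 112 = 5.74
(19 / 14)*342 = 3249 / 7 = 464.14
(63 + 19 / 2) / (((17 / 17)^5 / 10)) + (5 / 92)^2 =6136425 / 8464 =725.00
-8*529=-4232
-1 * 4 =-4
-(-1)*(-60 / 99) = -20 / 33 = -0.61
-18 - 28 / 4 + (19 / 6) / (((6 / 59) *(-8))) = -8321 / 288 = -28.89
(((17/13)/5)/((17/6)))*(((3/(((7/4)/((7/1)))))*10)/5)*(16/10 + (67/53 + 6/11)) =1431216/189475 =7.55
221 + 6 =227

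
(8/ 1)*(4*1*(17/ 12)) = 136/ 3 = 45.33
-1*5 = -5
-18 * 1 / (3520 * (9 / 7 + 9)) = -7 / 14080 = -0.00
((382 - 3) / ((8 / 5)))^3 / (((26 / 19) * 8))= 129294855125 / 106496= 1214081.80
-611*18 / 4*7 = -38493 / 2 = -19246.50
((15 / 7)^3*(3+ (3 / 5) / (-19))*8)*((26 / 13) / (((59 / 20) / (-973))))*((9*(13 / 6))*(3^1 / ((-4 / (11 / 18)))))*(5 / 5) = 75671739000 / 54929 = 1377628.19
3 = 3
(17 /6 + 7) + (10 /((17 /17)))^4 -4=60035 /6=10005.83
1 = 1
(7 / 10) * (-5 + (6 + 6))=49 / 10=4.90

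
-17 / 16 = -1.06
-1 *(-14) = 14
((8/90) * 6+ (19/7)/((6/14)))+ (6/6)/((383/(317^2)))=1546784/5745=269.24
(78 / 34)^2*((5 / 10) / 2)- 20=-21599 / 1156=-18.68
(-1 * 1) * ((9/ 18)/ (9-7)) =-1/ 4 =-0.25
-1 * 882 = -882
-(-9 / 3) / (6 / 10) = 5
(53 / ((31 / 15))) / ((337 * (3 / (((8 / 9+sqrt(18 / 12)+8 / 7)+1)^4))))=4295644435 * sqrt(6) / 2612241009+2829612043705 / 658284734268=8.33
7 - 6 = 1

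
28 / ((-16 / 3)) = -21 / 4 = -5.25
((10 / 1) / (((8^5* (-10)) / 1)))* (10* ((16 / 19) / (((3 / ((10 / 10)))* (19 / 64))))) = -5 / 17328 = -0.00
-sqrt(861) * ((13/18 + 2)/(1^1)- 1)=-31 * sqrt(861)/18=-50.53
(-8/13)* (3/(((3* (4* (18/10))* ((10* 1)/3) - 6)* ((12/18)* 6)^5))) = -1/36608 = -0.00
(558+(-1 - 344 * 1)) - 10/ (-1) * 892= 9133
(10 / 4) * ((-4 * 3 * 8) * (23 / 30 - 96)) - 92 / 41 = 937004 / 41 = 22853.76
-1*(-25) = 25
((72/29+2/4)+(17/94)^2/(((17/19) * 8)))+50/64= 3.77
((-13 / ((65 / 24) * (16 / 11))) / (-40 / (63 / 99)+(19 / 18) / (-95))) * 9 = 18711 / 39607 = 0.47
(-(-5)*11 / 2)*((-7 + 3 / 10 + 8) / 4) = 143 / 16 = 8.94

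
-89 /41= -2.17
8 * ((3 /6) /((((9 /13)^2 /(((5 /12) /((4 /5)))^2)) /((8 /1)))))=105625 /5832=18.11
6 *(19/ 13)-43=-445/ 13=-34.23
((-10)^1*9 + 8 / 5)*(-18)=7956 / 5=1591.20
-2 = -2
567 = 567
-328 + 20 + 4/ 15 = -4616/ 15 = -307.73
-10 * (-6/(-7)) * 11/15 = -44/7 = -6.29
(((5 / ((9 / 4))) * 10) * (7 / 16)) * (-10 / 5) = -175 / 9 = -19.44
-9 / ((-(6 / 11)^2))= 121 / 4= 30.25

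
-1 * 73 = -73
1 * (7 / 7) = 1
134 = 134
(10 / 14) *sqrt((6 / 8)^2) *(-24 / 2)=-45 / 7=-6.43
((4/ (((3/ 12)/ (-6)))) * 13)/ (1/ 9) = -11232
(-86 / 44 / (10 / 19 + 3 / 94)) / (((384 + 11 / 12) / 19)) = -8754972 / 50656573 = -0.17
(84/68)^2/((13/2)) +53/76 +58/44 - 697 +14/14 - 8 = -2204091911/3140852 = -701.75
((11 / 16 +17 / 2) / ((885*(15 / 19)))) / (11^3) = 0.00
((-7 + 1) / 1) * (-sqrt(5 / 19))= 6 * sqrt(95) / 19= 3.08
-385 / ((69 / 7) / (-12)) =468.70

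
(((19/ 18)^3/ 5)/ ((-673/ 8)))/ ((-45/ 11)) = 75449/ 110388825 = 0.00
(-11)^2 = 121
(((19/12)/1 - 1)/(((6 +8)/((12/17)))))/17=1/578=0.00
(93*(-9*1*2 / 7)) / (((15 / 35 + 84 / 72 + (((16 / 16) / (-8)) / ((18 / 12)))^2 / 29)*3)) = -2330208 / 46639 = -49.96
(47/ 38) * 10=235/ 19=12.37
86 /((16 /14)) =301 /4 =75.25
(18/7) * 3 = 54/7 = 7.71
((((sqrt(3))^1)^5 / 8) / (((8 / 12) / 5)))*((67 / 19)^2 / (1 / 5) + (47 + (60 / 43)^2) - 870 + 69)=-62165650635*sqrt(3) / 10679824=-10082.01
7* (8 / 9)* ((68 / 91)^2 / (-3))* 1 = -36992 / 31941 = -1.16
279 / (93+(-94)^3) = -279 / 830491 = -0.00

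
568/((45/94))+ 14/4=107099/90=1189.99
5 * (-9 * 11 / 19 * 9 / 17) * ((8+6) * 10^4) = -623700000 / 323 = -1930959.75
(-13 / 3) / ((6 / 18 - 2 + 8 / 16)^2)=-3.18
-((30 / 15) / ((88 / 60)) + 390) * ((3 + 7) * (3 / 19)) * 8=-1033200 / 209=-4943.54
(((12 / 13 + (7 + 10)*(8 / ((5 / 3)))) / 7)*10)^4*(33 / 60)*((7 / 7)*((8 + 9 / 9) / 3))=109277061441242112 / 342874805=318708344.41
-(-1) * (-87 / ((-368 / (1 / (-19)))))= -87 / 6992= -0.01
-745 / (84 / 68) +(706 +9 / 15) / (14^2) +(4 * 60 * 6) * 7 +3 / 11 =306608509 / 32340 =9480.78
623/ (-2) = -623/ 2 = -311.50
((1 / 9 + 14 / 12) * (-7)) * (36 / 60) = -161 / 30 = -5.37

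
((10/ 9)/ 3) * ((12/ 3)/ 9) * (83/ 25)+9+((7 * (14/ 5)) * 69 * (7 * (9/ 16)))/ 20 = 53615569/ 194400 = 275.80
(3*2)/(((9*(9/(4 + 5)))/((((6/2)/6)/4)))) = 1/12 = 0.08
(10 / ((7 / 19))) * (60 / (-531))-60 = -63.07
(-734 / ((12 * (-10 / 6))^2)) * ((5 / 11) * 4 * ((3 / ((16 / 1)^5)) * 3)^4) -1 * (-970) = 128992384952880932941146571313 / 132981840157609209217679360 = 970.00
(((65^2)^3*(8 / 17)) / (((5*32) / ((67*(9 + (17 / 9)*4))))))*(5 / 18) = 752906785109375 / 11016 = 68346658052.78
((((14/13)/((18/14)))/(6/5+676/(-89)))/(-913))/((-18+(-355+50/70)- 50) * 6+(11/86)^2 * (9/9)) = -1128888460/19939364738068347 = -0.00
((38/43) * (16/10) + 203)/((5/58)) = 2549042/1075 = 2371.20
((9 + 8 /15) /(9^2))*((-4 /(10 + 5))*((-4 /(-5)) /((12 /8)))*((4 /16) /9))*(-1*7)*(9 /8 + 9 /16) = 1001 /182250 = 0.01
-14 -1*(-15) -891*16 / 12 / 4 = -296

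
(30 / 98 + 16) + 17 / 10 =8823 / 490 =18.01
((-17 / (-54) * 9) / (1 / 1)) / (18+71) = 17 / 534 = 0.03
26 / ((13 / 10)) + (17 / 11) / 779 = 171397 / 8569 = 20.00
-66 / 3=-22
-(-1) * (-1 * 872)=-872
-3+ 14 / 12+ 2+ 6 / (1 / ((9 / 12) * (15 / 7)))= 206 / 21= 9.81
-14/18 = -0.78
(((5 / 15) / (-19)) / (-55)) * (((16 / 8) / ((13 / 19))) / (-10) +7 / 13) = 16 / 203775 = 0.00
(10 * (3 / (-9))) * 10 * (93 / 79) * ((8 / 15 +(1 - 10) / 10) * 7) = 23870 / 237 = 100.72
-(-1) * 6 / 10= 3 / 5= 0.60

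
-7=-7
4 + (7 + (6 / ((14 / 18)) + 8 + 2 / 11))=2071 / 77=26.90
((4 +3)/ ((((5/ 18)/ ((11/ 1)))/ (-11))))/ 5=-15246/ 25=-609.84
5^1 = 5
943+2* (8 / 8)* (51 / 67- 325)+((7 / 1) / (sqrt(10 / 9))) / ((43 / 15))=63* sqrt(10) / 86+19733 / 67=296.84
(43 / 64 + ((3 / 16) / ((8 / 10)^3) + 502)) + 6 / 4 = 516647 / 1024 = 504.54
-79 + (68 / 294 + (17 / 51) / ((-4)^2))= -185215 / 2352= -78.75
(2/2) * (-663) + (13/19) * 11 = -12454/19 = -655.47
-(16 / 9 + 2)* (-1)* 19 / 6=11.96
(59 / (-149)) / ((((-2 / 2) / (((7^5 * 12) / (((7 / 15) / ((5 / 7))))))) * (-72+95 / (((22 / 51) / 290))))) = 66782100 / 34852739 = 1.92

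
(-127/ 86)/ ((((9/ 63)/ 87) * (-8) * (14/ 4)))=11049/ 344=32.12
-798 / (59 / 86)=-68628 / 59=-1163.19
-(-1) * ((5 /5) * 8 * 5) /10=4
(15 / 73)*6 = 90 / 73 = 1.23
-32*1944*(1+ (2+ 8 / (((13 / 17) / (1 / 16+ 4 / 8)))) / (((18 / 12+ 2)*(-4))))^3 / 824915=-3907127988 / 621632021465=-0.01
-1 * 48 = -48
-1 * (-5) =5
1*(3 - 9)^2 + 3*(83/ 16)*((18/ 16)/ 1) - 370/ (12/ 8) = -74173/ 384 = -193.16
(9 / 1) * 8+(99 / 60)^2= 29889 / 400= 74.72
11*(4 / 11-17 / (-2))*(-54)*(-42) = 221130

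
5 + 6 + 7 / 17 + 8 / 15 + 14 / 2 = 4831 / 255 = 18.95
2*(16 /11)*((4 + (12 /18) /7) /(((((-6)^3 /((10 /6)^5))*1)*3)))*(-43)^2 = -1987675000 /4546773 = -437.16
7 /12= 0.58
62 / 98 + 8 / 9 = 671 / 441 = 1.52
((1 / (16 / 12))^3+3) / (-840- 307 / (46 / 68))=-5037 / 1904512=-0.00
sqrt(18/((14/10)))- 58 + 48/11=-590/11 + 3 * sqrt(70)/7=-50.05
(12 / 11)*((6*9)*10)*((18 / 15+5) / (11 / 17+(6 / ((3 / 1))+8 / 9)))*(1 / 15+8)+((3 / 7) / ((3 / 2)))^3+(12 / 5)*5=7741941868 / 927815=8344.27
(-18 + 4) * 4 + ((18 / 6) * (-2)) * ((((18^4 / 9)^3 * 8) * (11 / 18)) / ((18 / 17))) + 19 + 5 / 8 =-351698368463139 / 8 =-43962296057892.38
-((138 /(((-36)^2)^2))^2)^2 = -279841 /6140942214464815497216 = -0.00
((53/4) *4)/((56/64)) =424/7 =60.57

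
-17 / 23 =-0.74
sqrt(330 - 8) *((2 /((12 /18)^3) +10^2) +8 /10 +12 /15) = 1944.27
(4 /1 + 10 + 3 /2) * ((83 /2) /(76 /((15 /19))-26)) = 1245 /136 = 9.15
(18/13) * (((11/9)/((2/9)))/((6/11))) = 13.96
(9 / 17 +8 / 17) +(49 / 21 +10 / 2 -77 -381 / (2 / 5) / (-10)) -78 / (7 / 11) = -8063 / 84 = -95.99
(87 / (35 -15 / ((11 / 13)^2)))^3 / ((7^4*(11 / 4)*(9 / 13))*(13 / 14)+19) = 1166578233183 / 20947189625000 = 0.06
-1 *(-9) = 9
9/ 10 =0.90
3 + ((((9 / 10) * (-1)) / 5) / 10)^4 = 187500006561 / 62500000000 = 3.00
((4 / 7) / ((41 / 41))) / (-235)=-4 / 1645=-0.00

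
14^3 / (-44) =-686 / 11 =-62.36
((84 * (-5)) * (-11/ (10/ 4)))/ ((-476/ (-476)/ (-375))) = -693000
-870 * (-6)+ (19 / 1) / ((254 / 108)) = 663966 / 127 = 5228.08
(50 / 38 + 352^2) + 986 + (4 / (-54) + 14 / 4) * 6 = 21359930 / 171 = 124911.87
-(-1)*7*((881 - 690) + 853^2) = 5094600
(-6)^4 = 1296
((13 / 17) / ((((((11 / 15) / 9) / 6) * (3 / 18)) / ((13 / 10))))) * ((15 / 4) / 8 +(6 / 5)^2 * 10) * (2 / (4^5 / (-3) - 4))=-293095179 / 7749280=-37.82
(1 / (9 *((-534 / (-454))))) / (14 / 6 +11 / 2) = 454 / 37647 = 0.01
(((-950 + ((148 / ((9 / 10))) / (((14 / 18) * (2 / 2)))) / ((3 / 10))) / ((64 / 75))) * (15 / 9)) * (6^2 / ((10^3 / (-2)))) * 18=69525 / 112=620.76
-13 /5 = -2.60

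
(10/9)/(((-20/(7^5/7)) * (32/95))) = -396.00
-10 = -10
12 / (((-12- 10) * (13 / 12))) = -0.50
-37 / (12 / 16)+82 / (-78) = -655 / 13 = -50.38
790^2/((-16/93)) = -14510325/4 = -3627581.25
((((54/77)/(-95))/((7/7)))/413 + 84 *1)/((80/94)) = 98.70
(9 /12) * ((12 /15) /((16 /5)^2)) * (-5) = -0.29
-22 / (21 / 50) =-1100 / 21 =-52.38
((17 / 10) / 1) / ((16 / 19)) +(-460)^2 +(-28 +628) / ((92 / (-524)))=766119429 / 3680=208184.63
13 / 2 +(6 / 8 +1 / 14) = 205 / 28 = 7.32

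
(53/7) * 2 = 106/7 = 15.14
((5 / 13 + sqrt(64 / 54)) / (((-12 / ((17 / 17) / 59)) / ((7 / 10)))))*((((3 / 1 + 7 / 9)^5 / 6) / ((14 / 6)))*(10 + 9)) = -215818264*sqrt(6) / 470325285- 53954566 / 135871749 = -1.52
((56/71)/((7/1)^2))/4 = 0.00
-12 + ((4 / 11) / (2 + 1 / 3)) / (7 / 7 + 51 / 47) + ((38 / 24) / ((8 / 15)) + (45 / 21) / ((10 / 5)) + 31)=2790803 / 120736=23.11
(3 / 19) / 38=3 / 722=0.00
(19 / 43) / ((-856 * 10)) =-19 / 368080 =-0.00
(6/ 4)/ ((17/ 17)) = 3/ 2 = 1.50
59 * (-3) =-177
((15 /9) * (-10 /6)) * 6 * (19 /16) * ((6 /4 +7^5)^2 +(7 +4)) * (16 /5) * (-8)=143146346180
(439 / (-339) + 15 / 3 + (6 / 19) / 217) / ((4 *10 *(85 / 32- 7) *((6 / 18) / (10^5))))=-414441760000 / 64759961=-6399.66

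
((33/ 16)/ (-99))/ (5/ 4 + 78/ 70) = -0.01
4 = 4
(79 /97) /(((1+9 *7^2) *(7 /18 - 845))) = -0.00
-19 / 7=-2.71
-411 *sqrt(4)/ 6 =-137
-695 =-695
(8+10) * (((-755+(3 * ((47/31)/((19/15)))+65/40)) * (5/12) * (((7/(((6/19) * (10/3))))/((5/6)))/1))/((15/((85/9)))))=-140141659/4960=-28254.37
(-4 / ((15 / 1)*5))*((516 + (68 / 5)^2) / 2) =-35048 / 1875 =-18.69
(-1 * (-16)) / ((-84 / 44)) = -176 / 21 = -8.38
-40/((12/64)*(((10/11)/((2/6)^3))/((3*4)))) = -2816/27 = -104.30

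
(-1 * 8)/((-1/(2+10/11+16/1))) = 1664/11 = 151.27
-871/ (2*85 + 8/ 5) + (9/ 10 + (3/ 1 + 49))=7891/ 165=47.82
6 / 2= 3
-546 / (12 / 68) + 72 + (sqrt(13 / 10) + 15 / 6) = -6039 / 2 + sqrt(130) / 10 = -3018.36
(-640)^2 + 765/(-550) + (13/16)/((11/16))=45055977/110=409599.79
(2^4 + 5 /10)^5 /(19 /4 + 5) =13045131 /104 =125433.95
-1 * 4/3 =-4/3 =-1.33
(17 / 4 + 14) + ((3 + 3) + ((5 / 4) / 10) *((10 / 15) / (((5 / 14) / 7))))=1553 / 60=25.88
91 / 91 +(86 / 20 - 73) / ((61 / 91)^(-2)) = -29.87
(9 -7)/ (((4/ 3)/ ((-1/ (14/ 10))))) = -15/ 14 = -1.07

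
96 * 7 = 672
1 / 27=0.04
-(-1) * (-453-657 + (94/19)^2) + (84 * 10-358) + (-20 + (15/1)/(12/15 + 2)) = -3124213/5054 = -618.17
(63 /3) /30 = 0.70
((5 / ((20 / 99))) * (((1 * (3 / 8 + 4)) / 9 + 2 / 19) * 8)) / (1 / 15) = 133485 / 76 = 1756.38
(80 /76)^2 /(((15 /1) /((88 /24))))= 880 /3249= 0.27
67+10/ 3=211/ 3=70.33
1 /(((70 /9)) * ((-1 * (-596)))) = 9 /41720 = 0.00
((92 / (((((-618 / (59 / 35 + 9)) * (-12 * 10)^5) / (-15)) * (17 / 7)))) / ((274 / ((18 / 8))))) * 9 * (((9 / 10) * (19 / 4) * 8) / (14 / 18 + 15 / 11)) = -1427679 / 3063328768000000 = -0.00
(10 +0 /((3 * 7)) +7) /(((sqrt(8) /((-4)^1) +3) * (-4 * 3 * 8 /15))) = -15 /16 - 5 * sqrt(2) /32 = -1.16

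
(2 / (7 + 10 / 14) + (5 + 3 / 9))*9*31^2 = 145111 / 3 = 48370.33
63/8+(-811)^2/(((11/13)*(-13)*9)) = -5255531/792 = -6635.77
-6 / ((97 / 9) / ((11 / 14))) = -297 / 679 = -0.44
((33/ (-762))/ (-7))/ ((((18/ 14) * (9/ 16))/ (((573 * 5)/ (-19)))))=-84040/ 65151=-1.29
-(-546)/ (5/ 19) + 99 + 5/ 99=1076056/ 495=2173.85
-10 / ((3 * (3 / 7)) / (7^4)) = -168070 / 9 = -18674.44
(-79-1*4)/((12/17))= -1411/12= -117.58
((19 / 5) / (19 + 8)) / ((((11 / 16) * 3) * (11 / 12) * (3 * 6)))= 608 / 147015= 0.00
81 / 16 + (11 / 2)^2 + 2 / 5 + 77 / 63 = 26593 / 720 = 36.93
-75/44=-1.70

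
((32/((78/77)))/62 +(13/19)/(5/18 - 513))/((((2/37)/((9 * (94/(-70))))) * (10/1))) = -56204467827/4946651710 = -11.36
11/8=1.38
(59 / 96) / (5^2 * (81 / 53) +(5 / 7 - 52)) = -0.05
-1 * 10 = -10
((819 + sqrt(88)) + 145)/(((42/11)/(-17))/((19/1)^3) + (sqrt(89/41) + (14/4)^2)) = -25374753693315136 * sqrt(3649)/159606400729947705 -52644717206048 * sqrt(80278)/159606400729947705 + 26440738538528776 * sqrt(22)/159606400729947705 + 12744435975570870032/159606400729947705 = 70.93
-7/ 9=-0.78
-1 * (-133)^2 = -17689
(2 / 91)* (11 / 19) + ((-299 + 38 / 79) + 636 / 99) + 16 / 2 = -1280500561 / 4507503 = -284.08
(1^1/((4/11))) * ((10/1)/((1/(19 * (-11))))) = -11495/2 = -5747.50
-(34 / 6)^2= -289 / 9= -32.11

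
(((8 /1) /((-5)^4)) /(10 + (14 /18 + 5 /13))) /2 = 0.00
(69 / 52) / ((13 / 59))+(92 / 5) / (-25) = 446683 / 84500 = 5.29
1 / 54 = 0.02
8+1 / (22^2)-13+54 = 23717 / 484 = 49.00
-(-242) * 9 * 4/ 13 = 670.15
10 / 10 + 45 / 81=14 / 9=1.56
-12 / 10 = -6 / 5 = -1.20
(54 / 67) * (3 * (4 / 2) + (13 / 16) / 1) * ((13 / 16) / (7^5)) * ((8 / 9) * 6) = 12753 / 9008552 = 0.00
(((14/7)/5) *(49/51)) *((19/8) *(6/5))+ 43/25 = 2393/850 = 2.82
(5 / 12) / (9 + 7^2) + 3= 2093 / 696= 3.01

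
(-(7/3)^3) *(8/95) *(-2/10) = 2744/12825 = 0.21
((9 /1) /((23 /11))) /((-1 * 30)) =-33 /230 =-0.14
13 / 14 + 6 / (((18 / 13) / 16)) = 2951 / 42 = 70.26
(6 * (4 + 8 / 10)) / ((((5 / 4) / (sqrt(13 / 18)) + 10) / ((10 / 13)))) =4608 / 2035-1728 * sqrt(26) / 26455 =1.93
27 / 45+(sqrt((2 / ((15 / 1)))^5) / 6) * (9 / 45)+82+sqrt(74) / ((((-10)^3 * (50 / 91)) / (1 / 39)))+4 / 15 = -7 * sqrt(74) / 150000+2 * sqrt(30) / 50625+1243 / 15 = 82.87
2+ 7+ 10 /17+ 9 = 316 /17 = 18.59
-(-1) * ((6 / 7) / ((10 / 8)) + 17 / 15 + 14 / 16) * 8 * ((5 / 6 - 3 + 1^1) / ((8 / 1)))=-2263 / 720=-3.14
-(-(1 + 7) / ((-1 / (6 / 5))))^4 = -5308416 / 625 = -8493.47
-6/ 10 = -3/ 5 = -0.60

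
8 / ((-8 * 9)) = -1 / 9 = -0.11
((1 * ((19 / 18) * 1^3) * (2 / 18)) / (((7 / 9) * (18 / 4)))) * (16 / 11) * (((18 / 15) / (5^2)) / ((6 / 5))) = 304 / 155925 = 0.00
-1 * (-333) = 333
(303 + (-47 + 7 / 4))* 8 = 2062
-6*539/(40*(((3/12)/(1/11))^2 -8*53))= 2156/11105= 0.19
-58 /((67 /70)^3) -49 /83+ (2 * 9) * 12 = 3726139677 /24963329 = 149.26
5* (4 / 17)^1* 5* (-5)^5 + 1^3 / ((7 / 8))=-2187364 / 119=-18381.21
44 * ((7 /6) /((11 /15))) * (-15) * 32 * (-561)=18849600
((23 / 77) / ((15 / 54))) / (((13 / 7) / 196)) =81144 / 715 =113.49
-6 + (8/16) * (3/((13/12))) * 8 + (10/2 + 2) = 157/13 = 12.08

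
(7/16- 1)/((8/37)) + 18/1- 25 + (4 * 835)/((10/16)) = 682803/128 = 5334.40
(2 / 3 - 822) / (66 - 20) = -1232 / 69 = -17.86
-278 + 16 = -262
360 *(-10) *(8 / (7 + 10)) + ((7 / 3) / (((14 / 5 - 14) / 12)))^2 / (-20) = -460885 / 272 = -1694.43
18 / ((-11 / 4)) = -72 / 11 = -6.55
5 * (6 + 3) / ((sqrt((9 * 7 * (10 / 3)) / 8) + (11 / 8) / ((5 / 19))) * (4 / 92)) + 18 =8682858 / 1681 - 828000 * sqrt(105) / 1681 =118.01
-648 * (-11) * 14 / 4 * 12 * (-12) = -3592512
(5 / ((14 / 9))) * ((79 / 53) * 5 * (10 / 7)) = 34.22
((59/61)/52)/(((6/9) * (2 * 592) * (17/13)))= 0.00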